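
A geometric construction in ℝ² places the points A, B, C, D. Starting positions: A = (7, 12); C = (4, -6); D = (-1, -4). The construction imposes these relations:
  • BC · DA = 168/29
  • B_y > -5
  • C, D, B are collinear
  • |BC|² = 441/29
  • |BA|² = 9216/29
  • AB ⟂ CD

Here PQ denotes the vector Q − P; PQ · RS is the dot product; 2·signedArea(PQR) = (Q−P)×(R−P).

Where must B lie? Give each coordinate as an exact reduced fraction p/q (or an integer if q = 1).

1. B_x = 11/29  [C, D, B are collinear ∩ AB ⟂ CD]
2. B_y = -132/29  [C, D, B are collinear ∩ AB ⟂ CD]
   → B = (11/29, -132/29)

B = (11/29, -132/29)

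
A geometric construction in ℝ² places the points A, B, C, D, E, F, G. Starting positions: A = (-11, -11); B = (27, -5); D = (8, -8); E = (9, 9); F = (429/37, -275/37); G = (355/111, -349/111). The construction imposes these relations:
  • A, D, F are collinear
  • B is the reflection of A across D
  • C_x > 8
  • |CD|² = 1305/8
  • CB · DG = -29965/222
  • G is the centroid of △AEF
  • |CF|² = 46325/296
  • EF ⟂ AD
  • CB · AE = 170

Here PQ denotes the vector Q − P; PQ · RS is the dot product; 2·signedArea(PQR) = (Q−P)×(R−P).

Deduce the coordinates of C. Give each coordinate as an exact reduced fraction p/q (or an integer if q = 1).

C = (35/4, 19/4)

1. C_x = 35/4  [CB · DG = -29965/222 ∩ CB · AE = 170]
2. C_y = 19/4  [CB · DG = -29965/222 ∩ CB · AE = 170]
   → C = (35/4, 19/4)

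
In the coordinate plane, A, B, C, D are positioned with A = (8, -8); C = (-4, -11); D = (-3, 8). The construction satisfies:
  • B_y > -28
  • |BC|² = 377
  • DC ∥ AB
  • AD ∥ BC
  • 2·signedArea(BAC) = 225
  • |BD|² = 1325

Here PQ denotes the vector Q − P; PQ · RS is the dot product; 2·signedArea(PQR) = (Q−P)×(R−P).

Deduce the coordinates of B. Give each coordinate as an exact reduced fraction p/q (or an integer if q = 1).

B = (7, -27)

1. B_x = 7  [AD ∥ BC ∩ DC ∥ AB]
2. B_y = -27  [AD ∥ BC ∩ DC ∥ AB]
   → B = (7, -27)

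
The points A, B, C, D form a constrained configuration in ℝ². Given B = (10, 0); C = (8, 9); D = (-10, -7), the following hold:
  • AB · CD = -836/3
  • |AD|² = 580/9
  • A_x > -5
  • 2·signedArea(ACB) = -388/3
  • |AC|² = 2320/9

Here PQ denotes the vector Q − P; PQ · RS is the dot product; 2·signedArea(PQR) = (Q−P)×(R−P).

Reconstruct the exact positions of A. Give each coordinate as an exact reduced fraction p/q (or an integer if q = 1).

A = (-4, -5/3)

1. A_x = -4  [AB · CD = -836/3 ∩ 2·signedArea(ACB) = -388/3]
2. A_y = -5/3  [AB · CD = -836/3 ∩ 2·signedArea(ACB) = -388/3]
   → A = (-4, -5/3)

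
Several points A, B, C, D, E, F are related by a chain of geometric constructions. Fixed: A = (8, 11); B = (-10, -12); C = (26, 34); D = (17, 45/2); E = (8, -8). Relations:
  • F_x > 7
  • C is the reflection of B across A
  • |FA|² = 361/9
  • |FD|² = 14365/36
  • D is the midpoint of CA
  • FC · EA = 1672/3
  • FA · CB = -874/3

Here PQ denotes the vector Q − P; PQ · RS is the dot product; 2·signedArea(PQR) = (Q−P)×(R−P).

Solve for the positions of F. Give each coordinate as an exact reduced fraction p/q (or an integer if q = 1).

F = (8, 14/3)

1. F_x = 8  [FC · EA = 1672/3 ∩ FA · CB = -874/3]
2. F_y = 14/3  [FC · EA = 1672/3 ∩ FA · CB = -874/3]
   → F = (8, 14/3)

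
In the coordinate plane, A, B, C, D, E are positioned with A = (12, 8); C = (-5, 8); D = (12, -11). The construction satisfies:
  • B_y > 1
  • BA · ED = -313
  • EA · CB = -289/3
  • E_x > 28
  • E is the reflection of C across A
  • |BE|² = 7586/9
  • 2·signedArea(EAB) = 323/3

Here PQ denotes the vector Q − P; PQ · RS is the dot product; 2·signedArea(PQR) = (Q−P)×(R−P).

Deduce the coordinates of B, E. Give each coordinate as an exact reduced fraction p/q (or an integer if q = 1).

B = (2/3, 5/3)
E = (29, 8)

1. E_x = 29  [E is the reflection of C across A]
2. E_y = 8  [E is the reflection of C across A]
   → E = (29, 8)
3. B_x = 2/3  [BA · ED = -313 ∩ EA · CB = -289/3]
4. B_y = 5/3  [BA · ED = -313 ∩ EA · CB = -289/3]
   → B = (2/3, 5/3)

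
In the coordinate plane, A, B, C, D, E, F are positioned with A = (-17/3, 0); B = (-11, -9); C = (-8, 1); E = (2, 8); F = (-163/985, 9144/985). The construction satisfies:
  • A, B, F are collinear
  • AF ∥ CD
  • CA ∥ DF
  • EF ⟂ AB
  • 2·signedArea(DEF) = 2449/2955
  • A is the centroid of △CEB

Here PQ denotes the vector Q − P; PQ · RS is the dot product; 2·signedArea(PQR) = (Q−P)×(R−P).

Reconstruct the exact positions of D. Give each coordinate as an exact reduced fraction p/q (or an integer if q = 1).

1. D_x = -7384/2955  [CA ∥ DF ∩ AF ∥ CD]
2. D_y = 10129/985  [CA ∥ DF ∩ AF ∥ CD]
   → D = (-7384/2955, 10129/985)

D = (-7384/2955, 10129/985)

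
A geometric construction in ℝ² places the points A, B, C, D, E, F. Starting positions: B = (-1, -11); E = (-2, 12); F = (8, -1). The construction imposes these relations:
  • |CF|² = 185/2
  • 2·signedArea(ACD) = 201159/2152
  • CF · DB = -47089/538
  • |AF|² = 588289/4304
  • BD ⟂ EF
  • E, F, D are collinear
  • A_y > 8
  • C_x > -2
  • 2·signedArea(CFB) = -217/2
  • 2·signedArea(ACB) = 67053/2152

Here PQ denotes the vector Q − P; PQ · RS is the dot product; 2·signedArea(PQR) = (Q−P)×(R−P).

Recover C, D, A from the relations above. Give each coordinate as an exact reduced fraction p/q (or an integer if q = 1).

1. D_x = 2552/269  [E, F, D are collinear ∩ BD ⟂ EF]
2. D_y = -789/269  [E, F, D are collinear ∩ BD ⟂ EF]
   → D = (2552/269, -789/269)
3. C_x = -3/2  [2·signedArea(CFB) = -217/2 ∩ CF · DB = -47089/538]
4. C_y = 1/2  [2·signedArea(CFB) = -217/2 ∩ CF · DB = -47089/538]
   → C = (-3/2, 1/2)
5. A_x = 469/538  [2·signedArea(ACD) = 201159/2152 ∩ 2·signedArea(ACB) = 67053/2152]
6. A_y = 8895/1076  [2·signedArea(ACD) = 201159/2152 ∩ 2·signedArea(ACB) = 67053/2152]
   → A = (469/538, 8895/1076)

A = (469/538, 8895/1076)
C = (-3/2, 1/2)
D = (2552/269, -789/269)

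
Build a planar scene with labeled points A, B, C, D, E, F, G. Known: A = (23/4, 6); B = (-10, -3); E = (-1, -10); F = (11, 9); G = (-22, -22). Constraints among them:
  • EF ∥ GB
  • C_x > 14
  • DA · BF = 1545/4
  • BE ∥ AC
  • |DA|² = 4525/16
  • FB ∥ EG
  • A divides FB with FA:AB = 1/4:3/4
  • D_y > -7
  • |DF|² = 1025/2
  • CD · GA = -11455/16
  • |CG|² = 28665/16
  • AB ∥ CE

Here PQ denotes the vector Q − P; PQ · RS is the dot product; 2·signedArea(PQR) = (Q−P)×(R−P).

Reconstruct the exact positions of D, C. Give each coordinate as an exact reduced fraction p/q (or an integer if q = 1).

C = (59/4, -1)
D = (-11/2, -13/2)

1. C_x = 59/4  [AB ∥ CE ∩ BE ∥ AC]
2. C_y = -1  [AB ∥ CE ∩ BE ∥ AC]
   → C = (59/4, -1)
3. D_x = -11/2  [DA · BF = 1545/4 ∩ CD · GA = -11455/16]
4. D_y = -13/2  [DA · BF = 1545/4 ∩ CD · GA = -11455/16]
   → D = (-11/2, -13/2)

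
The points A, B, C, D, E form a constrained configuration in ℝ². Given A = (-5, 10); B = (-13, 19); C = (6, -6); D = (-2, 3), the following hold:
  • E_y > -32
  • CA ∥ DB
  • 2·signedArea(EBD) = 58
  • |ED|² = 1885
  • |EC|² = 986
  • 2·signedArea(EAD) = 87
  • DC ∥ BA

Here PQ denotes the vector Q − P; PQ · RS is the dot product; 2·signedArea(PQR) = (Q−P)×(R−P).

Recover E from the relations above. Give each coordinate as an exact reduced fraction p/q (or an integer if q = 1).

1. E_x = 25  [2·signedArea(EAD) = 87 ∩ 2·signedArea(EBD) = 58]
2. E_y = -31  [2·signedArea(EAD) = 87 ∩ 2·signedArea(EBD) = 58]
   → E = (25, -31)

E = (25, -31)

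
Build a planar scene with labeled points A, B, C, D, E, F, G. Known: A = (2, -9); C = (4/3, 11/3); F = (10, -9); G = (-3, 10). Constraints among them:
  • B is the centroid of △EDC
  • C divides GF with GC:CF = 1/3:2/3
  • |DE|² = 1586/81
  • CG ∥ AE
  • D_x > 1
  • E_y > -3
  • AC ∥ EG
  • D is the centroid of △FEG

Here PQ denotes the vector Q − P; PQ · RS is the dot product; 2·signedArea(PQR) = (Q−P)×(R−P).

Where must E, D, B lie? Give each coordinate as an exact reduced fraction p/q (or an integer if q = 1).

B = (5/27, 4/27)
D = (14/9, -5/9)
E = (-7/3, -8/3)

1. E_x = -7/3  [AC ∥ EG ∩ CG ∥ AE]
2. E_y = -8/3  [AC ∥ EG ∩ CG ∥ AE]
   → E = (-7/3, -8/3)
3. D_x = 14/9  [D is the centroid of △FEG]
4. D_y = -5/9  [D is the centroid of △FEG]
   → D = (14/9, -5/9)
5. B_x = 5/27  [B is the centroid of △EDC]
6. B_y = 4/27  [B is the centroid of △EDC]
   → B = (5/27, 4/27)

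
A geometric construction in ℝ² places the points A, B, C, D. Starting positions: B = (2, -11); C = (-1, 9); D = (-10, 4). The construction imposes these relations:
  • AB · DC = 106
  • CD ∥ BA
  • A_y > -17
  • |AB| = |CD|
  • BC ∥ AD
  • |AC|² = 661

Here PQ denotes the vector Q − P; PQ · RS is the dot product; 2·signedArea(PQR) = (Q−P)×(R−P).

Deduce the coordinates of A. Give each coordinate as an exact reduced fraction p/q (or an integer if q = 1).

A = (-7, -16)

1. A_x = -7  [BC ∥ AD ∩ CD ∥ BA]
2. A_y = -16  [BC ∥ AD ∩ CD ∥ BA]
   → A = (-7, -16)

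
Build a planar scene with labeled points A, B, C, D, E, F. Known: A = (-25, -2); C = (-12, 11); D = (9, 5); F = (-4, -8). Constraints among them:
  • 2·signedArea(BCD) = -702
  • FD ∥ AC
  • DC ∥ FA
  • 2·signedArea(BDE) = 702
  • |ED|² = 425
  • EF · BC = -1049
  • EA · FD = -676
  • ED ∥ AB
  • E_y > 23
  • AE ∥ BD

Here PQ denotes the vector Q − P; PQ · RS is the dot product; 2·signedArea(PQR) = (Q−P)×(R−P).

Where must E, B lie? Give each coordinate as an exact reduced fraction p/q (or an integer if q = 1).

1. E_x = 1  [line -13·x + -13·y + 325 = 0 ∩ |ED|² = 425]
2. E_y = 24  [line -13·x + -13·y + 325 = 0 ∩ |ED|² = 425]
   → E = (1, 24)
3. B_x = -17  [EF · BC = -1049 ∩ AE ∥ BD]
4. B_y = -21  [EF · BC = -1049 ∩ AE ∥ BD]
   → B = (-17, -21)

B = (-17, -21)
E = (1, 24)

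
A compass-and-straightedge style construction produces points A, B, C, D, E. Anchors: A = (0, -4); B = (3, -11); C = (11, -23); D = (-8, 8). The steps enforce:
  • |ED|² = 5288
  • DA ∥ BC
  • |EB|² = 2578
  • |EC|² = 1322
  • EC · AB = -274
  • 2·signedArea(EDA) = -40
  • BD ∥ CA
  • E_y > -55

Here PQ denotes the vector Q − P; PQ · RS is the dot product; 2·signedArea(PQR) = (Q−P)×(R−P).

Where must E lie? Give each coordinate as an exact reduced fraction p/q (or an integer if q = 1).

E = (30, -54)

1. E_x = 30  [EC · AB = -274 ∩ 2·signedArea(EDA) = -40]
2. E_y = -54  [EC · AB = -274 ∩ 2·signedArea(EDA) = -40]
   → E = (30, -54)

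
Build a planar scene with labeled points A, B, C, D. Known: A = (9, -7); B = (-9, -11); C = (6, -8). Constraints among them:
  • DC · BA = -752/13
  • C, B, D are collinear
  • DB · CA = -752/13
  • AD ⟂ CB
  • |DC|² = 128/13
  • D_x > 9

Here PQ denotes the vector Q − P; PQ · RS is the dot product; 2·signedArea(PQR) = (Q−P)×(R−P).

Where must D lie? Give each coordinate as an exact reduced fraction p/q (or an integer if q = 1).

D = (118/13, -96/13)

1. D_x = 118/13  [C, B, D are collinear ∩ AD ⟂ CB]
2. D_y = -96/13  [C, B, D are collinear ∩ AD ⟂ CB]
   → D = (118/13, -96/13)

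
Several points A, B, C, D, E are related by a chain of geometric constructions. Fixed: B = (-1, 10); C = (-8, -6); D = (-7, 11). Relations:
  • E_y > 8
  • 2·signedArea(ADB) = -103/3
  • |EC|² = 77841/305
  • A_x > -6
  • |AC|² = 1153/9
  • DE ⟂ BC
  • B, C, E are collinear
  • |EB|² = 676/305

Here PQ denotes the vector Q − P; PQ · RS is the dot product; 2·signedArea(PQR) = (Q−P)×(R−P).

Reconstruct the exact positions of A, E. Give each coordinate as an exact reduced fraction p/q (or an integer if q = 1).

A = (-16/3, 5)
E = (-487/305, 2634/305)

1. A_x = -16/3  [line 1·x + 6·y + -74/3 = 0 ∩ |AC|² = 1153/9]
2. A_y = 5  [line 1·x + 6·y + -74/3 = 0 ∩ |AC|² = 1153/9]
   → A = (-16/3, 5)
3. E_x = -487/305  [B, C, E are collinear ∩ DE ⟂ BC]
4. E_y = 2634/305  [B, C, E are collinear ∩ DE ⟂ BC]
   → E = (-487/305, 2634/305)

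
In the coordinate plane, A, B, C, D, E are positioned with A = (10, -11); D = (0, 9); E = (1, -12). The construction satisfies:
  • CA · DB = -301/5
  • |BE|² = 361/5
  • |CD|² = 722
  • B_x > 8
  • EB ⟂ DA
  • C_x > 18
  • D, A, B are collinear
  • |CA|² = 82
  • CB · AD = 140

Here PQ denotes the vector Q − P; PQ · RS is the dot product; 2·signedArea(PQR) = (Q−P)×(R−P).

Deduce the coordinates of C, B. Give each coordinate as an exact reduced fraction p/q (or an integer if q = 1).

1. B_x = 43/5  [D, A, B are collinear ∩ EB ⟂ DA]
2. B_y = -41/5  [D, A, B are collinear ∩ EB ⟂ DA]
   → B = (43/5, -41/5)
3. C_x = 19  [line 10·x + -20·y + -390 = 0 ∩ |CD|² = 722]
4. C_y = -10  [line 10·x + -20·y + -390 = 0 ∩ |CD|² = 722]
   → C = (19, -10)

B = (43/5, -41/5)
C = (19, -10)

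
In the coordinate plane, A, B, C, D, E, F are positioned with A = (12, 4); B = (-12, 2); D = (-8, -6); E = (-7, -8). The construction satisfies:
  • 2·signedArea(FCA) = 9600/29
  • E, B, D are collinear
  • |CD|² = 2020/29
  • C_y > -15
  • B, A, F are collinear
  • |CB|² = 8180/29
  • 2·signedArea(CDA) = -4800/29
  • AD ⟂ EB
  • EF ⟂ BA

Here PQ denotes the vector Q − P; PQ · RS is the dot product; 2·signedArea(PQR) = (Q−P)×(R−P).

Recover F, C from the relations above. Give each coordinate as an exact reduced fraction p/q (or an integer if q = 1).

1. F_x = -228/29  [B, A, F are collinear ∩ EF ⟂ BA]
2. F_y = 68/29  [B, A, F are collinear ∩ EF ⟂ BA]
   → F = (-228/29, 68/29)
3. C_x = -236/29  [2·signedArea(CDA) = -4800/29 ∩ 2·signedArea(FCA) = 9600/29]
4. C_y = -416/29  [2·signedArea(CDA) = -4800/29 ∩ 2·signedArea(FCA) = 9600/29]
   → C = (-236/29, -416/29)

C = (-236/29, -416/29)
F = (-228/29, 68/29)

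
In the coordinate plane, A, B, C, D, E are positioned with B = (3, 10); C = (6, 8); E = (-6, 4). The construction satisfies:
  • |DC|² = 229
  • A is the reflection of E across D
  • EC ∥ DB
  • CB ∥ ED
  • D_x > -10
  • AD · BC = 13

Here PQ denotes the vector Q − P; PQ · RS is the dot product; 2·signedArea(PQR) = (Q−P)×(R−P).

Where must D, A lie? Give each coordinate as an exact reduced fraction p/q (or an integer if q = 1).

1. D_x = -9  [EC ∥ DB ∩ CB ∥ ED]
2. D_y = 6  [EC ∥ DB ∩ CB ∥ ED]
   → D = (-9, 6)
3. A_x = -12  [A is the reflection of E across D]
4. A_y = 8  [A is the reflection of E across D]
   → A = (-12, 8)

A = (-12, 8)
D = (-9, 6)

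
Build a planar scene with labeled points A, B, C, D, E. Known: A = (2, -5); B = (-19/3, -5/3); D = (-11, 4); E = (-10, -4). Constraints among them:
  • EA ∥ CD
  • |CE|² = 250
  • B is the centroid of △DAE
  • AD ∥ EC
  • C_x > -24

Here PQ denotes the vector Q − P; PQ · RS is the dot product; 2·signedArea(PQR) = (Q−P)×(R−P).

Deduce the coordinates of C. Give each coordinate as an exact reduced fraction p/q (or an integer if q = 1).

C = (-23, 5)

1. C_x = -23  [EA ∥ CD ∩ AD ∥ EC]
2. C_y = 5  [EA ∥ CD ∩ AD ∥ EC]
   → C = (-23, 5)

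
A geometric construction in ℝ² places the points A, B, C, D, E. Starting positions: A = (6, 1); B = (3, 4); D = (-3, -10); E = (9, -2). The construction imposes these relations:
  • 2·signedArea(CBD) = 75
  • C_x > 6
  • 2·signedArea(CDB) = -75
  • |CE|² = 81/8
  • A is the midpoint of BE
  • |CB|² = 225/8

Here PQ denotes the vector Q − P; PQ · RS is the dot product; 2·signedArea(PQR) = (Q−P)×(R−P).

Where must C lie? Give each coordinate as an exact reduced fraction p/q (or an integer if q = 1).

1. C_x = 27/4  [line 14·x + -6·y + -93 = 0 ∩ |CE|² = 81/8]
2. C_y = 1/4  [line 14·x + -6·y + -93 = 0 ∩ |CE|² = 81/8]
   → C = (27/4, 1/4)

C = (27/4, 1/4)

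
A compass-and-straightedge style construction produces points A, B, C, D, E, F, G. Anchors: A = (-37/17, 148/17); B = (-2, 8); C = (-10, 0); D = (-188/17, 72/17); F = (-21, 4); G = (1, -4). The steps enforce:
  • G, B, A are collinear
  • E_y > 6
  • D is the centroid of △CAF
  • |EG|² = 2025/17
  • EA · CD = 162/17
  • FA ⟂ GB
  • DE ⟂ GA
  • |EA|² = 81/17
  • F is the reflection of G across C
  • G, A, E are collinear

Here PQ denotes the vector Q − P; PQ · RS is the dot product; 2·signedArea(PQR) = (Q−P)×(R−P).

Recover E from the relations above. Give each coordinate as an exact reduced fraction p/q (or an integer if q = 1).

1. E_x = -28/17  [G, A, E are collinear ∩ DE ⟂ GA]
2. E_y = 112/17  [G, A, E are collinear ∩ DE ⟂ GA]
   → E = (-28/17, 112/17)

E = (-28/17, 112/17)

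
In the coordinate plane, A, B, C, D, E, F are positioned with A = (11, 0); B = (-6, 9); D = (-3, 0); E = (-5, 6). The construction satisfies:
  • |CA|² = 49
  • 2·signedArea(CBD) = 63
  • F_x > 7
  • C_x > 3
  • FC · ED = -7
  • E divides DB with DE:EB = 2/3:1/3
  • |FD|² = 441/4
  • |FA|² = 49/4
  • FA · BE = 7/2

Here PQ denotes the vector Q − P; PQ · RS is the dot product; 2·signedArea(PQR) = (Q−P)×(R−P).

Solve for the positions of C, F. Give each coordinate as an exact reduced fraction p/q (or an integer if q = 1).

1. F_x = 15/2  [line -1·x + 3·y + 15/2 = 0 ∩ |FD|² = 441/4]
2. F_y = 0  [line -1·x + 3·y + 15/2 = 0 ∩ |FD|² = 441/4]
   → F = (15/2, 0)
3. C_x = 4  [2·signedArea(CBD) = 63 ∩ FC · ED = -7]
4. C_y = 0  [2·signedArea(CBD) = 63 ∩ FC · ED = -7]
   → C = (4, 0)

C = (4, 0)
F = (15/2, 0)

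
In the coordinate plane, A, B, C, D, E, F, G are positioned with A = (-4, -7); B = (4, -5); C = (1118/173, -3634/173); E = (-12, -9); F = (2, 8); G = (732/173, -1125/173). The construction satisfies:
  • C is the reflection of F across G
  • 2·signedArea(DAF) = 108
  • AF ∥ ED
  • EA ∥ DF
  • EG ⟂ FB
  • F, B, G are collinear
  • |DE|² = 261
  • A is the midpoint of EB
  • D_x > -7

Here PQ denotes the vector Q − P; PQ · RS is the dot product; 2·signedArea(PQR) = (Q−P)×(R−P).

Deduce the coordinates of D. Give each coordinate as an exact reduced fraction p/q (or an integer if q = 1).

D = (-6, 6)

1. D_x = -6  [EA ∥ DF ∩ AF ∥ ED]
2. D_y = 6  [EA ∥ DF ∩ AF ∥ ED]
   → D = (-6, 6)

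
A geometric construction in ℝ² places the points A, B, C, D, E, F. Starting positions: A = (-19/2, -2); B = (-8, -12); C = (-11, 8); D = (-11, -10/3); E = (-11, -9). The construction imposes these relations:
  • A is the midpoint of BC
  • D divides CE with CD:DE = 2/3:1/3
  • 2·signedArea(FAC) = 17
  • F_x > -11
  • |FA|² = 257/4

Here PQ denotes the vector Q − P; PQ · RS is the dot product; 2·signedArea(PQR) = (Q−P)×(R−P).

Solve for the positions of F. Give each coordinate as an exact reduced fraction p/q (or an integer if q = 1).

F = (-10, -10)

1. F_x = -10  [line -10·x + -3/2·y + -115 = 0 ∩ |FA|² = 257/4]
2. F_y = -10  [line -10·x + -3/2·y + -115 = 0 ∩ |FA|² = 257/4]
   → F = (-10, -10)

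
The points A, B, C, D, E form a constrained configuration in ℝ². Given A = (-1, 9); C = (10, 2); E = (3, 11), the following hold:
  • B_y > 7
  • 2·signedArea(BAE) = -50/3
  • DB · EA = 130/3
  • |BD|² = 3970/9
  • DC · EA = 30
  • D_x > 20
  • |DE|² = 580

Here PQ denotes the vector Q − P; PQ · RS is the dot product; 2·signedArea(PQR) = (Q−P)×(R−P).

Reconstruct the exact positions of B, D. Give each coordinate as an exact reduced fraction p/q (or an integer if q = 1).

1. D_x = 21  [line 4·x + 2·y + -74 = 0 ∩ |DE|² = 580]
2. D_y = -5  [line 4·x + 2·y + -74 = 0 ∩ |DE|² = 580]
   → D = (21, -5)
3. B_x = 4  [2·signedArea(BAE) = -50/3 ∩ DB · EA = 130/3]
4. B_y = 22/3  [2·signedArea(BAE) = -50/3 ∩ DB · EA = 130/3]
   → B = (4, 22/3)

B = (4, 22/3)
D = (21, -5)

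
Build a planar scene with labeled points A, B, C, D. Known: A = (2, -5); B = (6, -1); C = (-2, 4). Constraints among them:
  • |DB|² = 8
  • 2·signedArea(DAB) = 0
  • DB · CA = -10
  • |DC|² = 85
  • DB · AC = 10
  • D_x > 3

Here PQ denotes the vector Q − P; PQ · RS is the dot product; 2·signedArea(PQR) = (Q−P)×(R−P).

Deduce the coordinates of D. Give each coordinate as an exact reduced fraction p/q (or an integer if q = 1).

D = (4, -3)

1. D_x = 4  [2·signedArea(DAB) = 0 ∩ DB · AC = 10]
2. D_y = -3  [2·signedArea(DAB) = 0 ∩ DB · AC = 10]
   → D = (4, -3)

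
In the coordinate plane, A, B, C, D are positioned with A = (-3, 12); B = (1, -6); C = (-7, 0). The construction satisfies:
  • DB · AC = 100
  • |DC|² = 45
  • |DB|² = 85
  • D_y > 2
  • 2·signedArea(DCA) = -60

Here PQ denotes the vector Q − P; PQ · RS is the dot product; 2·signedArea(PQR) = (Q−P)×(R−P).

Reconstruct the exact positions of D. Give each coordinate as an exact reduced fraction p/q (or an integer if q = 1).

D = (-1, 3)

1. D_x = -1  [2·signedArea(DCA) = -60 ∩ DB · AC = 100]
2. D_y = 3  [2·signedArea(DCA) = -60 ∩ DB · AC = 100]
   → D = (-1, 3)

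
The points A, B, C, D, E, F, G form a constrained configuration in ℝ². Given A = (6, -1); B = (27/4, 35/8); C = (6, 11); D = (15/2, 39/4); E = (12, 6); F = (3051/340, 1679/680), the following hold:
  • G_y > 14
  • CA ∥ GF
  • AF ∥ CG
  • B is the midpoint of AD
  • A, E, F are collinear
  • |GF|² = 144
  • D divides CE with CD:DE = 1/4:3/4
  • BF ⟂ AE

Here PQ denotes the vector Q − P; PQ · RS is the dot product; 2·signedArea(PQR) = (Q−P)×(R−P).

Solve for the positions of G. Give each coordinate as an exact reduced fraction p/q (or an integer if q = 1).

1. G_x = 3051/340  [CA ∥ GF ∩ AF ∥ CG]
2. G_y = 9839/680  [CA ∥ GF ∩ AF ∥ CG]
   → G = (3051/340, 9839/680)

G = (3051/340, 9839/680)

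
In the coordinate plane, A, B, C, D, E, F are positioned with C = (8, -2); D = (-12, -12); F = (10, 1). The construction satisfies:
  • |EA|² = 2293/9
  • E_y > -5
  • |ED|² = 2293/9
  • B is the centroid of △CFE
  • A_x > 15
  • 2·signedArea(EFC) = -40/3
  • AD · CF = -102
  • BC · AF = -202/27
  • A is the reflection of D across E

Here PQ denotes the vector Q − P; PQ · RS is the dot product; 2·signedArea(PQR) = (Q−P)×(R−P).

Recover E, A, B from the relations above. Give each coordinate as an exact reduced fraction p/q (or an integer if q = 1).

A = (16, 10/3)
B = (20/3, -16/9)
E = (2, -13/3)

1. E_x = 2  [line 3·x + -2·y + -44/3 = 0 ∩ |ED|² = 2293/9]
2. E_y = -13/3  [line 3·x + -2·y + -44/3 = 0 ∩ |ED|² = 2293/9]
   → E = (2, -13/3)
3. A_x = 16  [A is the reflection of D across E]
4. A_y = 10/3  [A is the reflection of D across E]
   → A = (16, 10/3)
5. B_x = 20/3  [B is the centroid of △CFE]
6. B_y = -16/9  [B is the centroid of △CFE]
   → B = (20/3, -16/9)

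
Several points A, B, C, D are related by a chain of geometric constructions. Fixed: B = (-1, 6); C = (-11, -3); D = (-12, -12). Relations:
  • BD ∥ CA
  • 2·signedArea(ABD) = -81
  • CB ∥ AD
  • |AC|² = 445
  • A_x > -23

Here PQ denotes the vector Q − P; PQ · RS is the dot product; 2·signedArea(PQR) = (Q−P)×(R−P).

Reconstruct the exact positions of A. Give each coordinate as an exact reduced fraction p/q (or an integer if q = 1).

A = (-22, -21)

1. A_x = -22  [CB ∥ AD ∩ BD ∥ CA]
2. A_y = -21  [CB ∥ AD ∩ BD ∥ CA]
   → A = (-22, -21)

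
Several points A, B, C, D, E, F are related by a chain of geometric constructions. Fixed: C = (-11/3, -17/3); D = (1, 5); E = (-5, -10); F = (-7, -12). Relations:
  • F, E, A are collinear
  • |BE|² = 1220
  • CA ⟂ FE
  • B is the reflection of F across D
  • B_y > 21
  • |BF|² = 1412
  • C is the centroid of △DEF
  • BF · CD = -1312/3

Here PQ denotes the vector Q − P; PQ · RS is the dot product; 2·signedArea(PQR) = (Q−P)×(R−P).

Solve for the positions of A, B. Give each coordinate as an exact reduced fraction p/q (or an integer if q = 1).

A = (-13/6, -43/6)
B = (9, 22)

1. A_x = -13/6  [F, E, A are collinear ∩ CA ⟂ FE]
2. A_y = -43/6  [F, E, A are collinear ∩ CA ⟂ FE]
   → A = (-13/6, -43/6)
3. B_x = 9  [B is the reflection of F across D]
4. B_y = 22  [B is the reflection of F across D]
   → B = (9, 22)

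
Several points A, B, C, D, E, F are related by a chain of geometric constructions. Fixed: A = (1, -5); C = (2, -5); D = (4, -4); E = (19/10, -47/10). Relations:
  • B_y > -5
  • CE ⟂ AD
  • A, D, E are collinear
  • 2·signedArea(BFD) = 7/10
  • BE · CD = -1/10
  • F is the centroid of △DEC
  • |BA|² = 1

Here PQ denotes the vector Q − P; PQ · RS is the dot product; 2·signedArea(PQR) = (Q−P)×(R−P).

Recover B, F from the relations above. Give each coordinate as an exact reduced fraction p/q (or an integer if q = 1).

1. F_x = 79/30  [F is the centroid of △DEC]
2. F_y = -137/30  [F is the centroid of △DEC]
   → F = (79/30, -137/30)
3. B_x = 9/5  [BE · CD = -1/10 ∩ 2·signedArea(BFD) = 7/10]
4. B_y = -22/5  [BE · CD = -1/10 ∩ 2·signedArea(BFD) = 7/10]
   → B = (9/5, -22/5)

B = (9/5, -22/5)
F = (79/30, -137/30)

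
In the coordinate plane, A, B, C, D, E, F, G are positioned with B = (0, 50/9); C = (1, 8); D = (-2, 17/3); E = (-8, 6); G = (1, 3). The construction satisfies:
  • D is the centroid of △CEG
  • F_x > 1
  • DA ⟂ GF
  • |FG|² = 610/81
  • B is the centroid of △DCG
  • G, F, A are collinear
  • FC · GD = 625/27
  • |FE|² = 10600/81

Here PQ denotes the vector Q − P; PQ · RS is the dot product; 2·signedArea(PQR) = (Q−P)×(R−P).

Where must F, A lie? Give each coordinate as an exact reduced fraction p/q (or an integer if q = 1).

A = (-37/122, 2317/366)
F = (2, 4/9)

1. F_x = 2  [line 3·x + -8/3·y + -130/27 = 0 ∩ |FE|² = 10600/81]
2. F_y = 4/9  [line 3·x + -8/3·y + -130/27 = 0 ∩ |FE|² = 10600/81]
   → F = (2, 4/9)
3. A_x = -37/122  [G, F, A are collinear ∩ DA ⟂ GF]
4. A_y = 2317/366  [G, F, A are collinear ∩ DA ⟂ GF]
   → A = (-37/122, 2317/366)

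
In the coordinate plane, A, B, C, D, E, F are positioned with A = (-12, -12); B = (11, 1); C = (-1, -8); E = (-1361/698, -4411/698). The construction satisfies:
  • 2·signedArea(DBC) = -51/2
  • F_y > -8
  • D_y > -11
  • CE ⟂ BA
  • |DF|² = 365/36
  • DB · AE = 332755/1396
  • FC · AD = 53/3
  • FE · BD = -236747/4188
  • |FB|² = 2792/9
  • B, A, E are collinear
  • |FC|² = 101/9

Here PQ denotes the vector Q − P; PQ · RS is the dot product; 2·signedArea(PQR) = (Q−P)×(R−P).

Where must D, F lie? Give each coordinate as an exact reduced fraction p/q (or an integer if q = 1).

1. D_x = -13/2  [DB · AE = 332755/1396 ∩ 2·signedArea(DBC) = -51/2]
2. D_y = -10  [DB · AE = 332755/1396 ∩ 2·signedArea(DBC) = -51/2]
   → D = (-13/2, -10)
3. F_x = -13/3  [FC · AD = 53/3 ∩ FE · BD = -236747/4188]
4. F_y = -23/3  [FC · AD = 53/3 ∩ FE · BD = -236747/4188]
   → F = (-13/3, -23/3)

D = (-13/2, -10)
F = (-13/3, -23/3)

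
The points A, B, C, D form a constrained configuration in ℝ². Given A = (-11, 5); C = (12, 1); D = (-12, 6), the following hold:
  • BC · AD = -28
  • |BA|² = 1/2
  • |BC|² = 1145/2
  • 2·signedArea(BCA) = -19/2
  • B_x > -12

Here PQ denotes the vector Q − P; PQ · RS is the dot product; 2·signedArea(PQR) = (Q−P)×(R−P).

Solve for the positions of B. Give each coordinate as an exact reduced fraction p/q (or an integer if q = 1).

1. B_x = -23/2  [2·signedArea(BCA) = -19/2 ∩ BC · AD = -28]
2. B_y = 11/2  [2·signedArea(BCA) = -19/2 ∩ BC · AD = -28]
   → B = (-23/2, 11/2)

B = (-23/2, 11/2)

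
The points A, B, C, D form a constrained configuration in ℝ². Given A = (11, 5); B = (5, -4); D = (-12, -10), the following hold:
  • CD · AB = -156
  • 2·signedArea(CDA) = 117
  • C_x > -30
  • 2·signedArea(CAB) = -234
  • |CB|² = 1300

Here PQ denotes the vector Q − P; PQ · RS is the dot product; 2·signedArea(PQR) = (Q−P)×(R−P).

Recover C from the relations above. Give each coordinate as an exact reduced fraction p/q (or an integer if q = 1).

C = (-29, -16)

1. C_x = -29  [2·signedArea(CAB) = -234 ∩ 2·signedArea(CDA) = 117]
2. C_y = -16  [2·signedArea(CAB) = -234 ∩ 2·signedArea(CDA) = 117]
   → C = (-29, -16)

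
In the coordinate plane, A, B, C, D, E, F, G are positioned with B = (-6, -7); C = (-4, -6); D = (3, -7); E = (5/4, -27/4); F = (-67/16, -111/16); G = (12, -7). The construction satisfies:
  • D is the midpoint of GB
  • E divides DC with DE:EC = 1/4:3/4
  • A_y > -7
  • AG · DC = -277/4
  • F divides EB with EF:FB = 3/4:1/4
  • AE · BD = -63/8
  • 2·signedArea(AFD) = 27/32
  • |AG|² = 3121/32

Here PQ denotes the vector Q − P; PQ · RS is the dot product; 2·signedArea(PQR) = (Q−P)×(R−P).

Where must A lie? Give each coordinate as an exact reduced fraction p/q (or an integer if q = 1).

1. A_x = 17/8  [AE · BD = -63/8 ∩ AG · DC = -277/4]
2. A_y = -55/8  [AE · BD = -63/8 ∩ AG · DC = -277/4]
   → A = (17/8, -55/8)

A = (17/8, -55/8)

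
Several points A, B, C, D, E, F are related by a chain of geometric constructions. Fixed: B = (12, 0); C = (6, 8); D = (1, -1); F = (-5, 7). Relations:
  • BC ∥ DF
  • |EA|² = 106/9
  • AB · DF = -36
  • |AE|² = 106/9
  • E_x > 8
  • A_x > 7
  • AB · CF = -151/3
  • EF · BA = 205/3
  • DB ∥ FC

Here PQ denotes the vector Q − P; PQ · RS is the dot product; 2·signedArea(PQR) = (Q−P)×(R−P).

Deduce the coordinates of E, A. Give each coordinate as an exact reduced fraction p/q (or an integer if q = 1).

A = (22/3, 1)
E = (9, 4)

1. A_x = 22/3  [AB · CF = -151/3 ∩ AB · DF = -36]
2. A_y = 1  [AB · CF = -151/3 ∩ AB · DF = -36]
   → A = (22/3, 1)
3. E_x = 9  [line 14/3·x + -1·y + -38 = 0 ∩ |EA|² = 106/9]
4. E_y = 4  [line 14/3·x + -1·y + -38 = 0 ∩ |EA|² = 106/9]
   → E = (9, 4)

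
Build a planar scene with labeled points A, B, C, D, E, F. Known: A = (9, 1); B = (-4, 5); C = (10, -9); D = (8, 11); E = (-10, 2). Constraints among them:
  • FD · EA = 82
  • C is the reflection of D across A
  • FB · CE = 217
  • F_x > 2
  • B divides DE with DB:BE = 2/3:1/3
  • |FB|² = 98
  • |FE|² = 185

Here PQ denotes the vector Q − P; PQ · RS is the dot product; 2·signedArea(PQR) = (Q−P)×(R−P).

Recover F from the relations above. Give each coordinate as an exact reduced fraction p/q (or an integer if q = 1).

F = (3, -2)

1. F_x = 3  [FD · EA = 82 ∩ FB · CE = 217]
2. F_y = -2  [FD · EA = 82 ∩ FB · CE = 217]
   → F = (3, -2)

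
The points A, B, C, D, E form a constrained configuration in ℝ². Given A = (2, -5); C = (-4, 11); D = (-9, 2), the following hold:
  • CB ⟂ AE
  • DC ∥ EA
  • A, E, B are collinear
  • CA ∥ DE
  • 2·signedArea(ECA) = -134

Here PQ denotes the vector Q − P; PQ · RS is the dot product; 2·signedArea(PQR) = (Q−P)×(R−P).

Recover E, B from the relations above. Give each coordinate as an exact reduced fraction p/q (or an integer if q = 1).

B = (391/53, 248/53)
E = (-3, -14)

1. E_x = -3  [DC ∥ EA ∩ CA ∥ DE]
2. E_y = -14  [DC ∥ EA ∩ CA ∥ DE]
   → E = (-3, -14)
3. B_x = 391/53  [A, E, B are collinear ∩ CB ⟂ AE]
4. B_y = 248/53  [A, E, B are collinear ∩ CB ⟂ AE]
   → B = (391/53, 248/53)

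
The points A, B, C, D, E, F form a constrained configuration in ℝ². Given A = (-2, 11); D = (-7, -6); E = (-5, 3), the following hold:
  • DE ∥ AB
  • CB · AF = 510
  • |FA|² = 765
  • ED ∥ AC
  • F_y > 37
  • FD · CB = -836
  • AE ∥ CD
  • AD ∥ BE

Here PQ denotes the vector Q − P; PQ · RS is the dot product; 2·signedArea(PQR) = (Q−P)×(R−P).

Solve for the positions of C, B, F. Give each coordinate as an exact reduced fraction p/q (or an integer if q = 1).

1. C_x = -4  [AE ∥ CD ∩ ED ∥ AC]
2. C_y = 2  [AE ∥ CD ∩ ED ∥ AC]
   → C = (-4, 2)
3. B_x = 0  [AD ∥ BE ∩ DE ∥ AB]
4. B_y = 20  [AD ∥ BE ∩ DE ∥ AB]
   → B = (0, 20)
5. F_x = 4  [line -4·x + -18·y + 700 = 0 ∩ |FA|² = 765]
6. F_y = 38  [line -4·x + -18·y + 700 = 0 ∩ |FA|² = 765]
   → F = (4, 38)

B = (0, 20)
C = (-4, 2)
F = (4, 38)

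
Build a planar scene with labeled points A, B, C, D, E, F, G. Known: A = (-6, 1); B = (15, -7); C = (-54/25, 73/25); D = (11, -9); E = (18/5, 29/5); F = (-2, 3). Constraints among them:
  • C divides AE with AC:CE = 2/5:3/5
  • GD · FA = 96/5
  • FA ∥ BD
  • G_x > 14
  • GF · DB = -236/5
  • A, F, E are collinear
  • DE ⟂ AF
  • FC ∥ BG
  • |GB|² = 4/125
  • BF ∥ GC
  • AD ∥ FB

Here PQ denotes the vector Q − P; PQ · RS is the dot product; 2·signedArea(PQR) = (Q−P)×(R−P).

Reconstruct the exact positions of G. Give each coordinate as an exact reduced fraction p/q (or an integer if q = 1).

1. G_x = 371/25  [BF ∥ GC ∩ FC ∥ BG]
2. G_y = -177/25  [BF ∥ GC ∩ FC ∥ BG]
   → G = (371/25, -177/25)

G = (371/25, -177/25)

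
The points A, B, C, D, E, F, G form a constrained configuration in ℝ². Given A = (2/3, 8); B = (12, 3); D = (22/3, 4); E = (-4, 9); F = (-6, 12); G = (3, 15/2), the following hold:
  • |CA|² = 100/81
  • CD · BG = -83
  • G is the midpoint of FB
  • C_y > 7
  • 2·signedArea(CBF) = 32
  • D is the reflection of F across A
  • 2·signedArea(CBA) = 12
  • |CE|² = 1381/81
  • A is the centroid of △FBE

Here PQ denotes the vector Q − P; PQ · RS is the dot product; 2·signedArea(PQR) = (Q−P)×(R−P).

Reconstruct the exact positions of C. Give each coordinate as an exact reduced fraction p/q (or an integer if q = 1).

1. C_x = -2/9  [2·signedArea(CBA) = 12 ∩ 2·signedArea(CBF) = 32]
2. C_y = 22/3  [2·signedArea(CBA) = 12 ∩ 2·signedArea(CBF) = 32]
   → C = (-2/9, 22/3)

C = (-2/9, 22/3)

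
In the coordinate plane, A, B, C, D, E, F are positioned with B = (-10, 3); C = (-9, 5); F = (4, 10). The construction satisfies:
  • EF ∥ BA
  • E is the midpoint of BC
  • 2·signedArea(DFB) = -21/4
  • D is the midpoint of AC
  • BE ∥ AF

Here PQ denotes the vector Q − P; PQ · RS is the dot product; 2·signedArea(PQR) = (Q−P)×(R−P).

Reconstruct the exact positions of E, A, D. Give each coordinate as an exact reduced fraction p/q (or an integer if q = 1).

1. E_x = -19/2  [E is the midpoint of BC]
2. E_y = 4  [E is the midpoint of BC]
   → E = (-19/2, 4)
3. A_x = 7/2  [BE ∥ AF ∩ EF ∥ BA]
4. A_y = 9  [BE ∥ AF ∩ EF ∥ BA]
   → A = (7/2, 9)
5. D_x = -11/4  [D is the midpoint of AC]
6. D_y = 7  [D is the midpoint of AC]
   → D = (-11/4, 7)

A = (7/2, 9)
D = (-11/4, 7)
E = (-19/2, 4)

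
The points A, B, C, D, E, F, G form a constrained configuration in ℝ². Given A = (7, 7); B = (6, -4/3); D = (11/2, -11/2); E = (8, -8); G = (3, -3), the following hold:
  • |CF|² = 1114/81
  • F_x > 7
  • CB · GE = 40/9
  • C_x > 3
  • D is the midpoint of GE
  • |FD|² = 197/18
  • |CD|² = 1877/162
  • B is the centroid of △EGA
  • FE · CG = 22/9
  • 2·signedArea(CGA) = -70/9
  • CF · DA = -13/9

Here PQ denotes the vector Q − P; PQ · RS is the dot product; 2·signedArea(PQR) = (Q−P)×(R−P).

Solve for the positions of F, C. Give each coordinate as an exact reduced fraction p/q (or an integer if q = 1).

1. C_x = 4  [CB · GE = 40/9 ∩ 2·signedArea(CGA) = -70/9]
2. C_y = -22/9  [CB · GE = 40/9 ∩ 2·signedArea(CGA) = -70/9]
   → C = (4, -22/9)
3. F_x = 23/3  [FE · CG = 22/9 ∩ CF · DA = -13/9]
4. F_y = -3  [FE · CG = 22/9 ∩ CF · DA = -13/9]
   → F = (23/3, -3)

C = (4, -22/9)
F = (23/3, -3)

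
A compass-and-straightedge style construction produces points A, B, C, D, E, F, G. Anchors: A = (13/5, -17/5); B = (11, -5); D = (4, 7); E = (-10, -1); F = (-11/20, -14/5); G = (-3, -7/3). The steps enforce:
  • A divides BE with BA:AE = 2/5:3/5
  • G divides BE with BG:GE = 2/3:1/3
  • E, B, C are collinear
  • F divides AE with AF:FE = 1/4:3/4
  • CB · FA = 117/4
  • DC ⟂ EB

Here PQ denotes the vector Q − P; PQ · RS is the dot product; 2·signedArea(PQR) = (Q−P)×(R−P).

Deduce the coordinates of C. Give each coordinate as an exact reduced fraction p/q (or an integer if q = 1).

1. C_x = 932/457  [E, B, C are collinear ∩ DC ⟂ EB]
2. C_y = -1505/457  [E, B, C are collinear ∩ DC ⟂ EB]
   → C = (932/457, -1505/457)

C = (932/457, -1505/457)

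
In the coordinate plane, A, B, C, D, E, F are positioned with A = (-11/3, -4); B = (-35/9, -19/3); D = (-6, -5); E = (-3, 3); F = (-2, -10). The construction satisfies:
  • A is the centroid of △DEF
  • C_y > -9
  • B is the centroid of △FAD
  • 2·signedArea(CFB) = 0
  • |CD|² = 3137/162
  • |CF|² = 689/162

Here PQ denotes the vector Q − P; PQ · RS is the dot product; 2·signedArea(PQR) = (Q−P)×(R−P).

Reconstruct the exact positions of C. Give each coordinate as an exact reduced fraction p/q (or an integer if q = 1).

1. C_x = -53/18  [line -11/3·x + -17/9·y + -236/9 = 0 ∩ |CF|² = 689/162]
2. C_y = -49/6  [line -11/3·x + -17/9·y + -236/9 = 0 ∩ |CF|² = 689/162]
   → C = (-53/18, -49/6)

C = (-53/18, -49/6)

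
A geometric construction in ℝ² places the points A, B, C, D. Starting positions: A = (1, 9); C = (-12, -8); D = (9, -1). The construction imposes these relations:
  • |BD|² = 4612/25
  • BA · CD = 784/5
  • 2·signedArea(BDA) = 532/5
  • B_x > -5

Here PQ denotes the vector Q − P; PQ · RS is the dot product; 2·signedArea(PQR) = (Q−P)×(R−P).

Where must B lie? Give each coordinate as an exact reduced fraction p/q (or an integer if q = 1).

1. B_x = -21/5  [2·signedArea(BDA) = 532/5 ∩ BA · CD = 784/5]
2. B_y = 11/5  [2·signedArea(BDA) = 532/5 ∩ BA · CD = 784/5]
   → B = (-21/5, 11/5)

B = (-21/5, 11/5)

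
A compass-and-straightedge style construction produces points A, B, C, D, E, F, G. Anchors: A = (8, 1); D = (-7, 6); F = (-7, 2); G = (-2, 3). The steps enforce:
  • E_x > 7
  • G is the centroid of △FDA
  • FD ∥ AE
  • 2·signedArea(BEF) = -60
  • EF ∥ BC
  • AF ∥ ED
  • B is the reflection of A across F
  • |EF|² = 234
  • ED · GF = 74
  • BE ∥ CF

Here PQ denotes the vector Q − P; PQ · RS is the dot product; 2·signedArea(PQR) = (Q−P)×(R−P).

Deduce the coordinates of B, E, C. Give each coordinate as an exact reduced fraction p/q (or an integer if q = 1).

B = (-22, 3)
C = (-37, 0)
E = (8, 5)

1. B_x = -22  [B is the reflection of A across F]
2. B_y = 3  [B is the reflection of A across F]
   → B = (-22, 3)
3. E_x = 8  [AF ∥ ED ∩ FD ∥ AE]
4. E_y = 5  [AF ∥ ED ∩ FD ∥ AE]
   → E = (8, 5)
5. C_x = -37  [BE ∥ CF ∩ EF ∥ BC]
6. C_y = 0  [BE ∥ CF ∩ EF ∥ BC]
   → C = (-37, 0)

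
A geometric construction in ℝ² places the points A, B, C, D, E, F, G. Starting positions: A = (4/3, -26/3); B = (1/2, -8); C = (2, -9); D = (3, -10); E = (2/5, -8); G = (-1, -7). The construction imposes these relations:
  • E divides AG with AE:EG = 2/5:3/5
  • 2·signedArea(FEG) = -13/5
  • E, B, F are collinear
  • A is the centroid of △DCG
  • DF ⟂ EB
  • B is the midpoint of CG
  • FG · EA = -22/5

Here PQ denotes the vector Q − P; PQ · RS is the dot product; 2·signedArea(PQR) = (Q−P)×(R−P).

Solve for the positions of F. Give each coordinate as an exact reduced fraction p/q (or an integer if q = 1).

1. F_x = 3  [E, B, F are collinear ∩ DF ⟂ EB]
2. F_y = -8  [E, B, F are collinear ∩ DF ⟂ EB]
   → F = (3, -8)

F = (3, -8)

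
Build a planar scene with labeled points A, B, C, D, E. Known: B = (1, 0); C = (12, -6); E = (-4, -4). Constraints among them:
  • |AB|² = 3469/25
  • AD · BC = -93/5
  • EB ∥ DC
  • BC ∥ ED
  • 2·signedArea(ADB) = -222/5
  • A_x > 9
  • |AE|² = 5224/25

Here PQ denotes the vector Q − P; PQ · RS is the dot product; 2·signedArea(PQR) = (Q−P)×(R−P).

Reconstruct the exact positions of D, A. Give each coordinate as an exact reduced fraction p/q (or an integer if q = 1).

A = (10, -38/5)
D = (7, -10)

1. D_x = 7  [EB ∥ DC ∩ BC ∥ ED]
2. D_y = -10  [EB ∥ DC ∩ BC ∥ ED]
   → D = (7, -10)
3. A_x = 10  [2·signedArea(ADB) = -222/5 ∩ AD · BC = -93/5]
4. A_y = -38/5  [2·signedArea(ADB) = -222/5 ∩ AD · BC = -93/5]
   → A = (10, -38/5)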